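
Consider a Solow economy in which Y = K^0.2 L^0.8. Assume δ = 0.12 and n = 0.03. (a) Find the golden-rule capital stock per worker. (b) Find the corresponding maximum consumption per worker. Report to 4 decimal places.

n + δ = 0.03 + 0.12 = 0.15.
At the golden rule the marginal product of capital equals n+δ: 0.2·k^(0.2−1) = 0.15. Solving, k_gold = (0.2/0.15)^(1/0.8) ≈ 1.4328.
y_gold = 1.4328^0.2 ≈ 1.0746; c_gold = y_gold − 0.15·k_gold ≈ 0.8597.

(a) k_gold ≈ 1.4328; (b) c_gold ≈ 0.8597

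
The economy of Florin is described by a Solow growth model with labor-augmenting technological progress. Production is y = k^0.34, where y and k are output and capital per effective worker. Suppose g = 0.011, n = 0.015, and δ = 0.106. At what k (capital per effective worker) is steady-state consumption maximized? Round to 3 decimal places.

k_gold ≈ 4.194

Capital per effective worker breaks even when investment replaces (n + g + δ)·k; here n + g + δ = 0.132.
At the golden rule the marginal product of capital equals n+g+δ: 0.34·k^(0.34−1) = 0.132. Solving, k_gold = (0.34/0.132)^(1/0.66) ≈ 4.1936.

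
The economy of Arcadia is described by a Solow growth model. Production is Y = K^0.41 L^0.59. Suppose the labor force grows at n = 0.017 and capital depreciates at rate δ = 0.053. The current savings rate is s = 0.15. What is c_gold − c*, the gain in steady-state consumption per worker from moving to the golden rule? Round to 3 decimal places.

Δc ≈ 0.572

n + δ = 0.017 + 0.053 = 0.07.
Current steady state (s = 0.15): k* = (0.15/0.07)^(1/0.59) ≈ 3.6392, y* = 3.6392^0.41 ≈ 1.6983, c* = (1−0.15)·1.6983 ≈ 1.4435.
Maximizing c = f(k) − (n+δ)·k gives f'(k) = n+δ, i.e. 0.41·k^(0.41−1) = 0.07, so k_gold = (0.41/0.07)^(1/0.59) ≈ 20.0061.
y_gold = 20.0061^0.41 ≈ 3.4157, c_gold = y_gold − 0.07·k_gold ≈ 2.0152.
Gain: Δc = 2.0152 − 1.4435 ≈ 0.5717.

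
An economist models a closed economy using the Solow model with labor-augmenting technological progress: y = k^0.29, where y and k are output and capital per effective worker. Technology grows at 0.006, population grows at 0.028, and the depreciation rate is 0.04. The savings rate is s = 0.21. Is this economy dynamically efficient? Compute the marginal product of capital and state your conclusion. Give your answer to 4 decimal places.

dynamically efficient; MPK ≈ 0.1022

The effective depreciation rate is n + g + δ = 0.028 + 0.006 + 0.04 = 0.074.
Steady-state k*: s·k^0.29 = 0.074·k gives k* = (0.21/0.074)^(1/0.71) ≈ 4.3452.
MPK = 0.29·4.3452^(-0.71) ≈ 0.1022.
MPK > n+g+δ = 0.074, so the economy is dynamically efficient (under-saving).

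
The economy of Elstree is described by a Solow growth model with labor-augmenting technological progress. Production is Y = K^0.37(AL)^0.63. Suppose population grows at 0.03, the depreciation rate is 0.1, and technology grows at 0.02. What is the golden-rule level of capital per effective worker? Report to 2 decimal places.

k_gold ≈ 4.19

n + g + δ = 0.03 + 0.02 + 0.1 = 0.15.
Maximizing c = f(k) − (n+g+δ)·k gives f'(k) = n+g+δ, i.e. 0.37·k^(0.37−1) = 0.15, so k_gold = (0.37/0.15)^(1/0.63) ≈ 4.1918.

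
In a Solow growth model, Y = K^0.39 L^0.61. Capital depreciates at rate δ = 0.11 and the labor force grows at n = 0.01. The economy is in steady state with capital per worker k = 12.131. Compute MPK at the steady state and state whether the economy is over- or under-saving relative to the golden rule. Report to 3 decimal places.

over-saving; MPK ≈ 0.085

Capital per worker breaks even when investment replaces (n + δ)·k; here n + δ = 0.12.
MPK = 0.39·k^(0.39−1) = 0.39·12.131^(-0.61) ≈ 0.0851.
MPK < 0.12, so the economy is dynamically inefficient (over-saving).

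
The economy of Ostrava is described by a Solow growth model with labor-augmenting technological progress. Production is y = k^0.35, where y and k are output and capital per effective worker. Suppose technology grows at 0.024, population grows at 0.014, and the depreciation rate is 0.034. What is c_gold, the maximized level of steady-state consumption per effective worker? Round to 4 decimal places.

c_gold ≈ 1.5230

Break-even investment rate: n + g + δ = 0.014 + 0.024 + 0.034 = 0.072.
Maximizing c = f(k) − (n+g+δ)·k gives f'(k) = n+g+δ, i.e. 0.35·k^(0.35−1) = 0.072, so k_gold = (0.35/0.072)^(1/0.65) ≈ 11.3898.
y_gold = 11.3898^0.35 ≈ 2.3430.
c_gold = y_gold − (n+g+δ)·k_gold = 2.3430 − 0.072·11.3898 ≈ 1.5230.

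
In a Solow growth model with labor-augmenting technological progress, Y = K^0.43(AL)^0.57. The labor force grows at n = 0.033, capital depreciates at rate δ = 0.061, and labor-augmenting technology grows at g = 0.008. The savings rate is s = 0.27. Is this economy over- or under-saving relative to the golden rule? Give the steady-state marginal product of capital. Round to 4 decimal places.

The effective depreciation rate is n + g + δ = 0.033 + 0.008 + 0.061 = 0.102.
Steady-state k*: s·k^0.43 = 0.102·k gives k* = (0.27/0.102)^(1/0.57) ≈ 5.5168.
MPK = 0.43·5.5168^(-0.57) ≈ 0.1624.
MPK > n+g+δ = 0.102, so the economy is dynamically efficient (under-saving).

under-saving; MPK ≈ 0.1624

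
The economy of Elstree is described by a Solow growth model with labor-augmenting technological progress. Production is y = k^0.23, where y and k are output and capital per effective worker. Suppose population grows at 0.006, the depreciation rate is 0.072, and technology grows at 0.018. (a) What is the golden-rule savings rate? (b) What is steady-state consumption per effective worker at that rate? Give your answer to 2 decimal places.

(a) s_gold = 0.23; (b) c_gold ≈ 1.00

The effective depreciation rate is n + g + δ = 0.006 + 0.018 + 0.072 = 0.096.
For Cobb-Douglas, s_gold equals capital's share: s_gold = 0.23.
Golden rule sets MPK = n+g+δ: 0.23·k^(0.23−1) = 0.096, so k_gold = (0.23/0.096)^(1/0.77) ≈ 3.1103.
y_gold = 3.1103^0.23 ≈ 1.2982; c_gold = (1−0.23)·y_gold ≈ 0.9996.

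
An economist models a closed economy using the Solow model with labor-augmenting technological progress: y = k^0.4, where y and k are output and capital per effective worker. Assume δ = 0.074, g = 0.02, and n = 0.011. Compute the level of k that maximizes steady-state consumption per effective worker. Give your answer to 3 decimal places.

Break-even investment rate: n + g + δ = 0.011 + 0.02 + 0.074 = 0.105.
Golden rule sets MPK = n+g+δ: 0.4·k^(0.4−1) = 0.105, so k_gold = (0.4/0.105)^(1/0.6) ≈ 9.2922.

k_gold ≈ 9.292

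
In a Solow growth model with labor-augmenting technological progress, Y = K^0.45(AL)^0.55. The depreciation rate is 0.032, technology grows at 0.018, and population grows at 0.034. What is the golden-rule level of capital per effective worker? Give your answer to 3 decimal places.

n + g + δ = 0.034 + 0.018 + 0.032 = 0.084.
Setting f'(k) = n+g+δ gives 0.45·k^(0.45−1) = 0.084, hence k_gold = (0.45/0.084)^(1/0.55) ≈ 21.1511.

k_gold ≈ 21.151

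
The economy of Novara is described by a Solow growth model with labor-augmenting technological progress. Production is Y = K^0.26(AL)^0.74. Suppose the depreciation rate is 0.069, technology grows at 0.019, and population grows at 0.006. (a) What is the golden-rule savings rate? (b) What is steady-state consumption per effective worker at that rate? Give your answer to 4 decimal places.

(a) s_gold = 0.2600; (b) c_gold ≈ 1.0580

Break-even investment rate: n + g + δ = 0.006 + 0.019 + 0.069 = 0.094.
For Cobb-Douglas, s_gold equals capital's share: s_gold = 0.26.
Golden rule sets MPK = n+g+δ: 0.26·k^(0.26−1) = 0.094, so k_gold = (0.26/0.094)^(1/0.74) ≈ 3.9545.
y_gold = 3.9545^0.26 ≈ 1.4297; c_gold = (1−0.26)·y_gold ≈ 1.0580.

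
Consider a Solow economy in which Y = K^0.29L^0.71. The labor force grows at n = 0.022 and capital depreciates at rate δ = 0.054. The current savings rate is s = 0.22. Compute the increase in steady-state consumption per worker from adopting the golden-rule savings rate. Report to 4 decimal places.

Δc ≈ 0.0229

Capital per worker breaks even when investment replaces (n + δ)·k; here n + δ = 0.076.
Current steady state (s = 0.22): k* = (0.22/0.076)^(1/0.71) ≈ 4.4684, y* = 4.4684^0.29 ≈ 1.5436, c* = (1−0.22)·1.5436 ≈ 1.2040.
Maximizing c = f(k) − (n+δ)·k gives f'(k) = n+δ, i.e. 0.29·k^(0.29−1) = 0.076, so k_gold = (0.29/0.076)^(1/0.71) ≈ 6.5938.
y_gold = 6.5938^0.29 ≈ 1.7280, c_gold = y_gold − 0.076·k_gold ≈ 1.2269.
Gain: Δc = 1.2269 − 1.2040 ≈ 0.0229.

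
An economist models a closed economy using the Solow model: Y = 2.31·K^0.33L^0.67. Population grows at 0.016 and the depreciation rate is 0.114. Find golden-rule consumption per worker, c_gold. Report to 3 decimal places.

c_gold ≈ 3.699

The effective depreciation rate is n + δ = 0.016 + 0.114 = 0.13.
Setting f'(k) = n+δ gives 0.33·2.31·k^(0.33−1) = 0.13, hence k_gold = (0.33·2.31/0.13)^(1/0.67) ≈ 14.0133.
y_gold = 2.31·14.0133^0.33 ≈ 5.5204.
c_gold = y_gold − (n+δ)·k_gold = 5.5204 − 0.13·14.0133 ≈ 3.6987.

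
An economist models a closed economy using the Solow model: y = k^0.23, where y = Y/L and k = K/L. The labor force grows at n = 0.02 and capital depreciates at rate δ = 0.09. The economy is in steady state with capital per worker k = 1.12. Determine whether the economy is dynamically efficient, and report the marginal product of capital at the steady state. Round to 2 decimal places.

Capital per worker breaks even when investment replaces (n + δ)·k; here n + δ = 0.11.
MPK = 0.23·k^(0.23−1) = 0.23·1.12^(-0.77) ≈ 0.2108.
MPK > 0.11, so the economy is dynamically efficient (under-saving).

dynamically efficient; MPK ≈ 0.21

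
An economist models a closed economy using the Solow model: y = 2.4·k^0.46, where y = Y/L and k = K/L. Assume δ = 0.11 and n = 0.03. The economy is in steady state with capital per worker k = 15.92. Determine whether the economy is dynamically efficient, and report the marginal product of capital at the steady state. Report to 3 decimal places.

Break-even investment rate: n + δ = 0.03 + 0.11 = 0.14.
MPK = 0.46·2.4·k^(0.46−1) = 0.46·2.4·15.92^(-0.54) ≈ 0.2477.
MPK > 0.14, so the economy is dynamically efficient (under-saving).

dynamically efficient; MPK ≈ 0.248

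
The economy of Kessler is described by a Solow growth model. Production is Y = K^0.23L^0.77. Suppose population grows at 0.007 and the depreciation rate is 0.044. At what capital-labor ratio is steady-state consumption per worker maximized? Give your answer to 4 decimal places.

k_gold ≈ 7.0722

n + δ = 0.007 + 0.044 = 0.051.
At the golden rule the marginal product of capital equals n+δ: 0.23·k^(0.23−1) = 0.051. Solving, k_gold = (0.23/0.051)^(1/0.77) ≈ 7.0722.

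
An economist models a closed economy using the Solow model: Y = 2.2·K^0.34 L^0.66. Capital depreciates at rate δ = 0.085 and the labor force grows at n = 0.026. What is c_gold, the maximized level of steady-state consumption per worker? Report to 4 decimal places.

c_gold ≈ 3.8798

Break-even investment rate: n + δ = 0.026 + 0.085 = 0.111.
At the golden rule the marginal product of capital equals n+δ: 0.34·2.2·k^(0.34−1) = 0.111. Solving, k_gold = (0.34·2.2/0.111)^(1/0.66) ≈ 18.0062.
y_gold = 2.2·18.0062^0.34 ≈ 5.8785.
c_gold = y_gold − (n+δ)·k_gold = 5.8785 − 0.111·18.0062 ≈ 3.8798.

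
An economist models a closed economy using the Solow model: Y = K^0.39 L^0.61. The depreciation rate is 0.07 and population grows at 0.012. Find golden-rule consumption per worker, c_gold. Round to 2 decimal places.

n + δ = 0.012 + 0.07 = 0.082.
At the golden rule the marginal product of capital equals n+δ: 0.39·k^(0.39−1) = 0.082. Solving, k_gold = (0.39/0.082)^(1/0.61) ≈ 12.8898.
y_gold = 12.8898^0.39 ≈ 2.7102.
c_gold = y_gold − (n+δ)·k_gold = 2.7102 − 0.082·12.8898 ≈ 1.6532.

c_gold ≈ 1.65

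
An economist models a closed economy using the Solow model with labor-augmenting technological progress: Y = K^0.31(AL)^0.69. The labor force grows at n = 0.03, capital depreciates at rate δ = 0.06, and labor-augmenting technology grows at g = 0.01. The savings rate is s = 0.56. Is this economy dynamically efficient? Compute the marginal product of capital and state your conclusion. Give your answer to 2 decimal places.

n + g + δ = 0.03 + 0.01 + 0.06 = 0.1.
Steady-state k*: s·k^0.31 = 0.1·k gives k* = (0.56/0.1)^(1/0.69) ≈ 12.1431.
MPK = 0.31·12.1431^(-0.69) ≈ 0.0554.
MPK < n+g+δ = 0.1, so the economy is dynamically inefficient (over-saving).

dynamically inefficient; MPK ≈ 0.06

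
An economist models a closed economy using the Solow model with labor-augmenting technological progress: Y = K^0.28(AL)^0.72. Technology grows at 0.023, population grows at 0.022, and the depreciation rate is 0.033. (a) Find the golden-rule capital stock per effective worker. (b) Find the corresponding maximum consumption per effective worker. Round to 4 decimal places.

Break-even investment rate: n + g + δ = 0.022 + 0.023 + 0.033 = 0.078.
Setting f'(k) = n+g+δ gives 0.28·k^(0.28−1) = 0.078, hence k_gold = (0.28/0.078)^(1/0.72) ≈ 5.9009.
y_gold = 5.9009^0.28 ≈ 1.6438; c_gold = y_gold − 0.078·k_gold ≈ 1.1836.

(a) k_gold ≈ 5.9009; (b) c_gold ≈ 1.1836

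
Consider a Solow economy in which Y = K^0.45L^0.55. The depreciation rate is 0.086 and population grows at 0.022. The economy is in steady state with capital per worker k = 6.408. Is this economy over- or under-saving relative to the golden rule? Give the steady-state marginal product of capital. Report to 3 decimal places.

The effective depreciation rate is n + δ = 0.022 + 0.086 = 0.108.
MPK = 0.45·k^(0.45−1) = 0.45·6.408^(-0.55) ≈ 0.1620.
MPK > 0.108, so the economy is dynamically efficient (under-saving).

under-saving; MPK ≈ 0.162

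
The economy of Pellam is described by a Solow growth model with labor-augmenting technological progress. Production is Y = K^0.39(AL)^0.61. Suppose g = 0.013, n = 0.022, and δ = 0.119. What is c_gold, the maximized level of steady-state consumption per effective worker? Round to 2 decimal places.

Break-even investment rate: n + g + δ = 0.022 + 0.013 + 0.119 = 0.154.
Golden rule sets MPK = n+g+δ: 0.39·k^(0.39−1) = 0.154, so k_gold = (0.39/0.154)^(1/0.61) ≈ 4.5872.
y_gold = 4.5872^0.39 ≈ 1.8114.
c_gold = y_gold − (n+g+δ)·k_gold = 1.8114 − 0.154·4.5872 ≈ 1.1049.

c_gold ≈ 1.10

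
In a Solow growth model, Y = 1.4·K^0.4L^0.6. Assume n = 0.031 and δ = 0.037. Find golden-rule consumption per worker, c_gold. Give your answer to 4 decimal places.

c_gold ≈ 3.4256

The effective depreciation rate is n + δ = 0.031 + 0.037 = 0.068.
Setting f'(k) = n+δ gives 0.4·1.4·k^(0.4−1) = 0.068, hence k_gold = (0.4·1.4/0.068)^(1/0.6) ≈ 33.5840.
y_gold = 1.4·33.5840^0.4 ≈ 5.7093.
c_gold = y_gold − (n+δ)·k_gold = 5.7093 − 0.068·33.5840 ≈ 3.4256.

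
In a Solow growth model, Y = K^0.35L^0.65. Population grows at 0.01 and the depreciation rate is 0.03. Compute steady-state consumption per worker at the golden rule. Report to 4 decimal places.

c_gold ≈ 2.0900

The effective depreciation rate is n + δ = 0.01 + 0.03 = 0.04.
At the golden rule the marginal product of capital equals n+δ: 0.35·k^(0.35−1) = 0.04. Solving, k_gold = (0.35/0.04)^(1/0.65) ≈ 28.1348.
y_gold = 28.1348^0.35 ≈ 3.2154.
c_gold = y_gold − (n+δ)·k_gold = 3.2154 − 0.04·28.1348 ≈ 2.0900.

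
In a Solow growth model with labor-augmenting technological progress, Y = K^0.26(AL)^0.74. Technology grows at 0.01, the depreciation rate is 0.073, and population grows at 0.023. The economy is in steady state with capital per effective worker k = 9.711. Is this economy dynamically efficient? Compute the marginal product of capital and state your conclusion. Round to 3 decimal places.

dynamically inefficient; MPK ≈ 0.048

The effective depreciation rate is n + g + δ = 0.023 + 0.01 + 0.073 = 0.106.
MPK = 0.26·k^(0.26−1) = 0.26·9.711^(-0.74) ≈ 0.0484.
MPK < 0.106, so the economy is dynamically inefficient (over-saving).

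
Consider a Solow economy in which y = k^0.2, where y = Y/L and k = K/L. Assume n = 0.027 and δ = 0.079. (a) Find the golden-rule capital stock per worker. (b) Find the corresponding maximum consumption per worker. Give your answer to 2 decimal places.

(a) k_gold ≈ 2.21; (b) c_gold ≈ 0.94

The effective depreciation rate is n + δ = 0.027 + 0.079 = 0.106.
At the golden rule the marginal product of capital equals n+δ: 0.2·k^(0.2−1) = 0.106. Solving, k_gold = (0.2/0.106)^(1/0.8) ≈ 2.2113.
y_gold = 2.2113^0.2 ≈ 1.1720; c_gold = y_gold − 0.106·k_gold ≈ 0.9376.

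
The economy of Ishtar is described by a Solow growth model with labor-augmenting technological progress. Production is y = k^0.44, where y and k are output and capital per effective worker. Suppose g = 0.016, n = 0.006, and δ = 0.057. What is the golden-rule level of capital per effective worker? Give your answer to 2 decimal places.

k_gold ≈ 21.47

Break-even investment rate: n + g + δ = 0.006 + 0.016 + 0.057 = 0.079.
At the golden rule the marginal product of capital equals n+g+δ: 0.44·k^(0.44−1) = 0.079. Solving, k_gold = (0.44/0.079)^(1/0.56) ≈ 21.4700.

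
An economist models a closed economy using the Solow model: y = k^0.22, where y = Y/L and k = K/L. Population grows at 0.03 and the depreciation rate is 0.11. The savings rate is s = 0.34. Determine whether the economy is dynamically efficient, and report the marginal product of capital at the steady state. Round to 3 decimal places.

dynamically inefficient; MPK ≈ 0.091

The effective depreciation rate is n + δ = 0.03 + 0.11 = 0.14.
Steady-state k*: s·k^0.22 = 0.14·k gives k* = (0.34/0.14)^(1/0.78) ≈ 3.1192.
MPK = 0.22·3.1192^(-0.78) ≈ 0.0906.
MPK < n+δ = 0.14, so the economy is dynamically inefficient (over-saving).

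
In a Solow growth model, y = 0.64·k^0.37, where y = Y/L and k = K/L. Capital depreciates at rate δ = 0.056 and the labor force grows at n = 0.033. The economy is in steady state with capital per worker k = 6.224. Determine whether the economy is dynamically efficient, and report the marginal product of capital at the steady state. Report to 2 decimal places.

dynamically inefficient; MPK ≈ 0.07

The effective depreciation rate is n + δ = 0.033 + 0.056 = 0.089.
MPK = 0.37·0.64·k^(0.37−1) = 0.37·0.64·6.224^(-0.63) ≈ 0.0748.
MPK < 0.089, so the economy is dynamically inefficient (over-saving).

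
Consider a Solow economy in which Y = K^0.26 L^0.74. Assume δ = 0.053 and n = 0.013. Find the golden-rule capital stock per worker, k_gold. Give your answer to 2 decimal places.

n + δ = 0.013 + 0.053 = 0.066.
Setting f'(k) = n+δ gives 0.26·k^(0.26−1) = 0.066, hence k_gold = (0.26/0.066)^(1/0.74) ≈ 6.3773.

k_gold ≈ 6.38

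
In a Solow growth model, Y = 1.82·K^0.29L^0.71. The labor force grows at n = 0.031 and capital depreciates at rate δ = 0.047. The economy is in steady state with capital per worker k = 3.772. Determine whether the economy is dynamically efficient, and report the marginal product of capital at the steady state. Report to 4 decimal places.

The effective depreciation rate is n + δ = 0.031 + 0.047 = 0.078.
MPK = 0.29·1.82·k^(0.29−1) = 0.29·1.82·3.772^(-0.71) ≈ 0.2056.
MPK > 0.078, so the economy is dynamically efficient (under-saving).

dynamically efficient; MPK ≈ 0.2056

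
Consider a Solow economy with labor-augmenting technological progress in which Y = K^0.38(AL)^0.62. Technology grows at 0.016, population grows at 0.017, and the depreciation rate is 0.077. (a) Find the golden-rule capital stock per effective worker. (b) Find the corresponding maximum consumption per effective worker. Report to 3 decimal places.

Break-even investment rate: n + g + δ = 0.017 + 0.016 + 0.077 = 0.11.
At the golden rule the marginal product of capital equals n+g+δ: 0.38·k^(0.38−1) = 0.11. Solving, k_gold = (0.38/0.11)^(1/0.62) ≈ 7.3854.
y_gold = 7.3854^0.38 ≈ 2.1379; c_gold = y_gold − 0.11·k_gold ≈ 1.3255.

(a) k_gold ≈ 7.385; (b) c_gold ≈ 1.325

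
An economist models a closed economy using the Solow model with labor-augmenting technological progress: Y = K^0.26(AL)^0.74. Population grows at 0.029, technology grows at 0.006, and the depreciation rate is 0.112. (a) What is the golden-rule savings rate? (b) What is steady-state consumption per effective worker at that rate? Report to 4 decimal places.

The effective depreciation rate is n + g + δ = 0.029 + 0.006 + 0.112 = 0.147.
For Cobb-Douglas, s_gold equals capital's share: s_gold = 0.26.
At the golden rule the marginal product of capital equals n+g+δ: 0.26·k^(0.26−1) = 0.147. Solving, k_gold = (0.26/0.147)^(1/0.74) ≈ 2.1611.
y_gold = 2.1611^0.26 ≈ 1.2218; c_gold = (1−0.26)·y_gold ≈ 0.9042.

(a) s_gold = 0.2600; (b) c_gold ≈ 0.9042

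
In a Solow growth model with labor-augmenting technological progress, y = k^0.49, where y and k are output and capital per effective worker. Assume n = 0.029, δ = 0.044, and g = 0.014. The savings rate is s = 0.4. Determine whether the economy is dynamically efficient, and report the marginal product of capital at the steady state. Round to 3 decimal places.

Break-even investment rate: n + g + δ = 0.029 + 0.014 + 0.044 = 0.087.
Steady-state k*: s·k^0.49 = 0.087·k gives k* = (0.4/0.087)^(1/0.51) ≈ 19.9113.
MPK = 0.49·19.9113^(-0.51) ≈ 0.1066.
MPK > n+g+δ = 0.087, so the economy is dynamically efficient (under-saving).

dynamically efficient; MPK ≈ 0.107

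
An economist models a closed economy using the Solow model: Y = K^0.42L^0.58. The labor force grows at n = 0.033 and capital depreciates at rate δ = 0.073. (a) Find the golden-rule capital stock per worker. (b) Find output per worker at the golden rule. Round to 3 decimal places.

n + δ = 0.033 + 0.073 = 0.106.
Golden rule sets MPK = n+δ: 0.42·k^(0.42−1) = 0.106, so k_gold = (0.42/0.106)^(1/0.58) ≈ 10.7383.
y_gold = 10.7383^0.42 ≈ 2.7102.

(a) k_gold ≈ 10.738; (b) y_gold ≈ 2.710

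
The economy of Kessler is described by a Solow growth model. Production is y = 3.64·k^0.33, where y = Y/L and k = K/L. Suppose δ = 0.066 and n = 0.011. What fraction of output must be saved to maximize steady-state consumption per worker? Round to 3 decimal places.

Break-even investment rate: n + δ = 0.011 + 0.066 = 0.077.
At the golden rule MPK = n+δ, and in any Cobb-Douglas steady state s = (n+δ)·k/y = MPK·k/y = capital's share 0.33.

s_gold = 0.330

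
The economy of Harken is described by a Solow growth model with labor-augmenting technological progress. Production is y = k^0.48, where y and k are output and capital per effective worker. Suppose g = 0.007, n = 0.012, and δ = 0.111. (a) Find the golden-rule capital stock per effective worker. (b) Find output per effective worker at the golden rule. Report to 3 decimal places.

(a) k_gold ≈ 12.330; (b) y_gold ≈ 3.339

Break-even investment rate: n + g + δ = 0.012 + 0.007 + 0.111 = 0.13.
Maximizing c = f(k) − (n+g+δ)·k gives f'(k) = n+g+δ, i.e. 0.48·k^(0.48−1) = 0.13, so k_gold = (0.48/0.13)^(1/0.52) ≈ 12.3298.
y_gold = 12.3298^0.48 ≈ 3.3393.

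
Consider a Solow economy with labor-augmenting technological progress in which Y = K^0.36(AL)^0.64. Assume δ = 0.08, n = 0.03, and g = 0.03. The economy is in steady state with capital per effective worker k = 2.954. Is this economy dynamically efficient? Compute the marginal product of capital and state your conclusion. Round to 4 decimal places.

n + g + δ = 0.03 + 0.03 + 0.08 = 0.14.
MPK = 0.36·k^(0.36−1) = 0.36·2.954^(-0.64) ≈ 0.1800.
MPK > 0.14, so the economy is dynamically efficient (under-saving).

dynamically efficient; MPK ≈ 0.1800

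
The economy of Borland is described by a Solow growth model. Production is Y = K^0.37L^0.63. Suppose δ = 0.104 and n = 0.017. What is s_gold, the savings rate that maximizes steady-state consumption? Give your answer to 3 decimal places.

s_gold = 0.370

n + δ = 0.017 + 0.104 = 0.121.
At the golden rule MPK = n+δ, and in any Cobb-Douglas steady state s = (n+δ)·k/y = MPK·k/y = capital's share 0.37.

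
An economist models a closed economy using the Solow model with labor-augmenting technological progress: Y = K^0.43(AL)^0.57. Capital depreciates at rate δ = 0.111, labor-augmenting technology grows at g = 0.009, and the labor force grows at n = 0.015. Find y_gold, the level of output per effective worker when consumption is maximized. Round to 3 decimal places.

n + g + δ = 0.015 + 0.009 + 0.111 = 0.135.
At the golden rule the marginal product of capital equals n+g+δ: 0.43·k^(0.43−1) = 0.135. Solving, k_gold = (0.43/0.135)^(1/0.57) ≈ 7.6330.
Output: y_gold = k_gold^0.43 = 7.6330^0.43 ≈ 2.3964.

y_gold ≈ 2.396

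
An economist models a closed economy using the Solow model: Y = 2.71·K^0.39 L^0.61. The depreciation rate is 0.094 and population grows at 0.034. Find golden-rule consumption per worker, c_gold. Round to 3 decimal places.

Break-even investment rate: n + δ = 0.034 + 0.094 = 0.128.
Setting f'(k) = n+δ gives 0.39·2.71·k^(0.39−1) = 0.128, hence k_gold = (0.39·2.71/0.128)^(1/0.61) ≈ 31.8412.
y_gold = 2.71·31.8412^0.39 ≈ 10.4505.
c_gold = y_gold − (n+δ)·k_gold = 10.4505 − 0.128·31.8412 ≈ 6.3748.

c_gold ≈ 6.375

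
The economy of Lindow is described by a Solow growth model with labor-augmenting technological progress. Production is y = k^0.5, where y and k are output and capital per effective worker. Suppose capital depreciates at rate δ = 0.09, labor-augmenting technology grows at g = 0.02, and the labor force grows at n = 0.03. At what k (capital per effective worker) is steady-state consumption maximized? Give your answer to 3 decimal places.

The effective depreciation rate is n + g + δ = 0.03 + 0.02 + 0.09 = 0.14.
Setting f'(k) = n+g+δ gives 0.5·k^(0.5−1) = 0.14, hence k_gold = (0.5/0.14)^(1/0.5) ≈ 12.7551.

k_gold ≈ 12.755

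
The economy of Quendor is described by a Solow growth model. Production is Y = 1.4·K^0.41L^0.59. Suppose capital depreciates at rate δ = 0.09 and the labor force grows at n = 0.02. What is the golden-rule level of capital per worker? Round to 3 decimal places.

n + δ = 0.02 + 0.09 = 0.11.
At the golden rule the marginal product of capital equals n+δ: 0.41·1.4·k^(0.41−1) = 0.11. Solving, k_gold = (0.41·1.4/0.11)^(1/0.59) ≈ 16.4488.

k_gold ≈ 16.449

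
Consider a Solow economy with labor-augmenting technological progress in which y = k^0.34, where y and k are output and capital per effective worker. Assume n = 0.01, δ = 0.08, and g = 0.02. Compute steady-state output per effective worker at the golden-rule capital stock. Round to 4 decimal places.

y_gold ≈ 1.7884

The effective depreciation rate is n + g + δ = 0.01 + 0.02 + 0.08 = 0.11.
Maximizing c = f(k) − (n+g+δ)·k gives f'(k) = n+g+δ, i.e. 0.34·k^(0.34−1) = 0.11, so k_gold = (0.34/0.11)^(1/0.66) ≈ 5.5278.
Output: y_gold = k_gold^0.34 = 5.5278^0.34 ≈ 1.7884.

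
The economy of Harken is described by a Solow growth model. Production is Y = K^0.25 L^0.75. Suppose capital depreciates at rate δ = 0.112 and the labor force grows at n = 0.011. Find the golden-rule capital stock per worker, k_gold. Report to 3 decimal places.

Capital per worker breaks even when investment replaces (n + δ)·k; here n + δ = 0.123.
Setting f'(k) = n+δ gives 0.25·k^(0.25−1) = 0.123, hence k_gold = (0.25/0.123)^(1/0.75) ≈ 2.5746.

k_gold ≈ 2.575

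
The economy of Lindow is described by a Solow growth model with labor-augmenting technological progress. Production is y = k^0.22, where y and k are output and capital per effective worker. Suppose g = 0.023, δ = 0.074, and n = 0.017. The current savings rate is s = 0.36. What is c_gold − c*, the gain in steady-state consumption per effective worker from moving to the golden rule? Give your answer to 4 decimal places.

n + g + δ = 0.017 + 0.023 + 0.074 = 0.114.
Current steady state (s = 0.36): k* = (0.36/0.114)^(1/0.78) ≈ 4.3677, y* = 4.3677^0.22 ≈ 1.3831, c* = (1−0.36)·1.3831 ≈ 0.8852.
Golden rule sets MPK = n+g+δ: 0.22·k^(0.22−1) = 0.114, so k_gold = (0.22/0.114)^(1/0.78) ≈ 2.3230.
y_gold = 2.3230^0.22 ≈ 1.2037, c_gold = y_gold − 0.114·k_gold ≈ 0.9389.
Gain: Δc = 0.9389 − 0.8852 ≈ 0.0537.

Δc ≈ 0.0537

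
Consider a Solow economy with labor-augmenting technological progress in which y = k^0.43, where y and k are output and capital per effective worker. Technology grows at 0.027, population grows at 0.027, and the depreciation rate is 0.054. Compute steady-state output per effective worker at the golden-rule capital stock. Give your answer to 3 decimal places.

Break-even investment rate: n + g + δ = 0.027 + 0.027 + 0.054 = 0.108.
At the golden rule the marginal product of capital equals n+g+δ: 0.43·k^(0.43−1) = 0.108. Solving, k_gold = (0.43/0.108)^(1/0.57) ≈ 11.2904.
Output: y_gold = k_gold^0.43 = 11.2904^0.43 ≈ 2.8357.

y_gold ≈ 2.836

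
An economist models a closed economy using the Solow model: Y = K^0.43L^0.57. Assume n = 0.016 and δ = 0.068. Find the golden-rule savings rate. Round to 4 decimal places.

n + δ = 0.016 + 0.068 = 0.084.
At the golden rule MPK = n+δ, and in any Cobb-Douglas steady state s = (n+δ)·k/y = MPK·k/y = capital's share 0.43.

s_gold = 0.4300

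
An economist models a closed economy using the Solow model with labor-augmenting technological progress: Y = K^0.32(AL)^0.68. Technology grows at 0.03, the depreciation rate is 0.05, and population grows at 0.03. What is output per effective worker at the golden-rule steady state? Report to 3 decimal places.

Capital per effective worker breaks even when investment replaces (n + g + δ)·k; here n + g + δ = 0.11.
Setting f'(k) = n+g+δ gives 0.32·k^(0.32−1) = 0.11, hence k_gold = (0.32/0.11)^(1/0.68) ≈ 4.8083.
Output: y_gold = k_gold^0.32 = 4.8083^0.32 ≈ 1.6529.

y_gold ≈ 1.653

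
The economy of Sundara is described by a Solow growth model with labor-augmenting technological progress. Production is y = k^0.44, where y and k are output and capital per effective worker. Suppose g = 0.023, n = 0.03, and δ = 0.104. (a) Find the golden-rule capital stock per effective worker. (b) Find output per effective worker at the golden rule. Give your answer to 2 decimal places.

(a) k_gold ≈ 6.30; (b) y_gold ≈ 2.25

Break-even investment rate: n + g + δ = 0.03 + 0.023 + 0.104 = 0.157.
Maximizing c = f(k) − (n+g+δ)·k gives f'(k) = n+g+δ, i.e. 0.44·k^(0.44−1) = 0.157, so k_gold = (0.44/0.157)^(1/0.56) ≈ 6.2980.
y_gold = 6.2980^0.44 ≈ 2.2472.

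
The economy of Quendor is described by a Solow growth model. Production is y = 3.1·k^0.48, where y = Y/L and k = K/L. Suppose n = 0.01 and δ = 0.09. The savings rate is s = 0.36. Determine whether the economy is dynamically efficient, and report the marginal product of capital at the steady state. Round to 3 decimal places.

dynamically efficient; MPK ≈ 0.133

The effective depreciation rate is n + δ = 0.01 + 0.09 = 0.1.
Steady-state k*: s·A·k^0.48 = 0.1·k gives k* = (0.36·3.1/0.1)^(1/0.52) ≈ 103.4520.
MPK = 0.48·3.1·103.4520^(-0.52) ≈ 0.1333.
MPK > n+δ = 0.1, so the economy is dynamically efficient (under-saving).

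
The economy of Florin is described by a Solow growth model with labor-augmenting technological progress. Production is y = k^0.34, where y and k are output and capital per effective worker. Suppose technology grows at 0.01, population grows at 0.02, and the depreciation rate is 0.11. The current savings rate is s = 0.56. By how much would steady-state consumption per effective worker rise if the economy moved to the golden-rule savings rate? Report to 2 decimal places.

Break-even investment rate: n + g + δ = 0.02 + 0.01 + 0.11 = 0.14.
Current steady state (s = 0.56): k* = (0.56/0.14)^(1/0.66) ≈ 8.1698, y* = 8.1698^0.34 ≈ 2.0425, c* = (1−0.56)·2.0425 ≈ 0.8987.
Setting f'(k) = n+g+δ gives 0.34·k^(0.34−1) = 0.14, hence k_gold = (0.34/0.14)^(1/0.66) ≈ 3.8359.
y_gold = 3.8359^0.34 ≈ 1.5795, c_gold = y_gold − 0.14·k_gold ≈ 1.0425.
Gain: Δc = 1.0425 − 0.8987 ≈ 0.1438.

Δc ≈ 0.14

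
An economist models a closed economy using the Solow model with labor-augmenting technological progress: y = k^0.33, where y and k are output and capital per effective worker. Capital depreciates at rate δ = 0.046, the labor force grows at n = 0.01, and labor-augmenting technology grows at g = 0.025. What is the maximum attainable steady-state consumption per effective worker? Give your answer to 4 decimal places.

n + g + δ = 0.01 + 0.025 + 0.046 = 0.081.
Golden rule sets MPK = n+g+δ: 0.33·k^(0.33−1) = 0.081, so k_gold = (0.33/0.081)^(1/0.67) ≈ 8.1375.
y_gold = 8.1375^0.33 ≈ 1.9974.
c_gold = y_gold − (n+g+δ)·k_gold = 1.9974 − 0.081·8.1375 ≈ 1.3382.

c_gold ≈ 1.3382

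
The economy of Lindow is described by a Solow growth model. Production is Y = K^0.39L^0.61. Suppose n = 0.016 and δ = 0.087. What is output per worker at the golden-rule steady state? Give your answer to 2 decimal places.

The effective depreciation rate is n + δ = 0.016 + 0.087 = 0.103.
At the golden rule the marginal product of capital equals n+δ: 0.39·k^(0.39−1) = 0.103. Solving, k_gold = (0.39/0.103)^(1/0.61) ≈ 8.8698.
Output: y_gold = k_gold^0.39 = 8.8698^0.39 ≈ 2.3425.

y_gold ≈ 2.34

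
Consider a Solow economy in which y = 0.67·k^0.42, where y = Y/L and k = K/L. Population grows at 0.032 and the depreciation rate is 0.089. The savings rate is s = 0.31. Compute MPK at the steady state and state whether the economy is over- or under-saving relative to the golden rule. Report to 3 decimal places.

under-saving; MPK ≈ 0.164

Break-even investment rate: n + δ = 0.032 + 0.089 = 0.121.
Steady-state k*: s·A·k^0.42 = 0.121·k gives k* = (0.31·0.67/0.121)^(1/0.58) ≈ 2.5385.
MPK = 0.42·0.67·2.5385^(-0.58) ≈ 0.1639.
MPK > n+δ = 0.121, so the economy is dynamically efficient (under-saving).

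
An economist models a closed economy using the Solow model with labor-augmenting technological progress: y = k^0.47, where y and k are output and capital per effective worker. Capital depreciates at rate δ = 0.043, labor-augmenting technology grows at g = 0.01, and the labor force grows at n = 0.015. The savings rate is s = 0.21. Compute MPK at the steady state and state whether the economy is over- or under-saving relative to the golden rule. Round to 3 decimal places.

The effective depreciation rate is n + g + δ = 0.015 + 0.01 + 0.043 = 0.068.
Steady-state k*: s·k^0.47 = 0.068·k gives k* = (0.21/0.068)^(1/0.53) ≈ 8.3942.
MPK = 0.47·8.3942^(-0.53) ≈ 0.1522.
MPK > n+g+δ = 0.068, so the economy is dynamically efficient (under-saving).

under-saving; MPK ≈ 0.152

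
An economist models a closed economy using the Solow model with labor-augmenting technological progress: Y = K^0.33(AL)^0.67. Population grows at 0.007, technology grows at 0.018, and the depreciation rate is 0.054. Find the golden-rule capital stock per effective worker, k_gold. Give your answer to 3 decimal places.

Break-even investment rate: n + g + δ = 0.007 + 0.018 + 0.054 = 0.079.
Maximizing c = f(k) − (n+g+δ)·k gives f'(k) = n+g+δ, i.e. 0.33·k^(0.33−1) = 0.079, so k_gold = (0.33/0.079)^(1/0.67) ≈ 8.4469.

k_gold ≈ 8.447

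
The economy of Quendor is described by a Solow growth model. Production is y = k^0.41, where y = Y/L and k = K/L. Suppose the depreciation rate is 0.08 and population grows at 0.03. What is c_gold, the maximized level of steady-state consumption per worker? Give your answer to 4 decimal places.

c_gold ≈ 1.4720

Break-even investment rate: n + δ = 0.03 + 0.08 = 0.11.
Setting f'(k) = n+δ gives 0.41·k^(0.41−1) = 0.11, hence k_gold = (0.41/0.11)^(1/0.59) ≈ 9.2995.
y_gold = 9.2995^0.41 ≈ 2.4950.
c_gold = y_gold − (n+δ)·k_gold = 2.4950 − 0.11·9.2995 ≈ 1.4720.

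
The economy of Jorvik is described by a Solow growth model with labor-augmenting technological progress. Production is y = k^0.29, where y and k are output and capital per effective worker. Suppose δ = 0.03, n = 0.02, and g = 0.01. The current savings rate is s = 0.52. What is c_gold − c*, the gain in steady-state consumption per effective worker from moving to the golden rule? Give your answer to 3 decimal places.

Break-even investment rate: n + g + δ = 0.02 + 0.01 + 0.03 = 0.06.
Current steady state (s = 0.52): k* = (0.52/0.06)^(1/0.71) ≈ 20.9372, y* = 20.9372^0.29 ≈ 2.4158, c* = (1−0.52)·2.4158 ≈ 1.1596.
Setting f'(k) = n+g+δ gives 0.29·k^(0.29−1) = 0.06, hence k_gold = (0.29/0.06)^(1/0.71) ≈ 9.1987.
y_gold = 9.1987^0.29 ≈ 1.9032, c_gold = y_gold − 0.06·k_gold ≈ 1.3513.
Gain: Δc = 1.3513 − 1.1596 ≈ 0.1917.

Δc ≈ 0.192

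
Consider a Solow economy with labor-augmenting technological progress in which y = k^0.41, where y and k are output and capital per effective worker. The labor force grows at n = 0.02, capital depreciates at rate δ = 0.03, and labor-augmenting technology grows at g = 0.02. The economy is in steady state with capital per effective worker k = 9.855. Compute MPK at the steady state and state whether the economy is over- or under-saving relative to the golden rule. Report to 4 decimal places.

under-saving; MPK ≈ 0.1063

The effective depreciation rate is n + g + δ = 0.02 + 0.02 + 0.03 = 0.07.
MPK = 0.41·k^(0.41−1) = 0.41·9.855^(-0.59) ≈ 0.1063.
MPK > 0.07, so the economy is dynamically efficient (under-saving).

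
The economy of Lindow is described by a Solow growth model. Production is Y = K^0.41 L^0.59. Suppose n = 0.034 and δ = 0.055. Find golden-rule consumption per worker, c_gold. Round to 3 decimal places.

The effective depreciation rate is n + δ = 0.034 + 0.055 = 0.089.
Maximizing c = f(k) − (n+δ)·k gives f'(k) = n+δ, i.e. 0.41·k^(0.41−1) = 0.089, so k_gold = (0.41/0.089)^(1/0.59) ≈ 13.3167.
y_gold = 13.3167^0.41 ≈ 2.8907.
c_gold = y_gold − (n+δ)·k_gold = 2.8907 − 0.089·13.3167 ≈ 1.7055.

c_gold ≈ 1.706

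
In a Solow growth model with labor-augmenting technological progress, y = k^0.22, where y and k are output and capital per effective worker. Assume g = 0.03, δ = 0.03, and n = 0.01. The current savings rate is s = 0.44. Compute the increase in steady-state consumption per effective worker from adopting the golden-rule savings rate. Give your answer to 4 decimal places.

Δc ≈ 0.1369

n + g + δ = 0.01 + 0.03 + 0.03 = 0.07.
Current steady state (s = 0.44): k* = (0.44/0.07)^(1/0.78) ≈ 10.5568, y* = 10.5568^0.22 ≈ 1.6795, c* = (1−0.44)·1.6795 ≈ 0.9405.
Golden rule sets MPK = n+g+δ: 0.22·k^(0.22−1) = 0.07, so k_gold = (0.22/0.07)^(1/0.78) ≈ 4.3411.
y_gold = 4.3411^0.22 ≈ 1.3812, c_gold = y_gold − 0.07·k_gold ≈ 1.0774.
Gain: Δc = 1.0774 − 0.9405 ≈ 0.1369.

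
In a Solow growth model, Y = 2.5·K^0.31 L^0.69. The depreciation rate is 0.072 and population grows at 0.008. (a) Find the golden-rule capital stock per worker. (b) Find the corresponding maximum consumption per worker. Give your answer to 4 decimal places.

(a) k_gold ≈ 26.8715; (b) c_gold ≈ 4.7849

The effective depreciation rate is n + δ = 0.008 + 0.072 = 0.08.
Setting f'(k) = n+δ gives 0.31·2.5·k^(0.31−1) = 0.08, hence k_gold = (0.31·2.5/0.08)^(1/0.69) ≈ 26.8715.
y_gold = 2.5·26.8715^0.31 ≈ 6.9346; c_gold = y_gold − 0.08·k_gold ≈ 4.7849.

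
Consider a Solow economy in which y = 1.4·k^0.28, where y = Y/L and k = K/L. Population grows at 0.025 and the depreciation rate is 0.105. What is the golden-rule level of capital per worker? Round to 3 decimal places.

k_gold ≈ 4.632

The effective depreciation rate is n + δ = 0.025 + 0.105 = 0.13.
Maximizing c = f(k) − (n+δ)·k gives f'(k) = n+δ, i.e. 0.28·1.4·k^(0.28−1) = 0.13, so k_gold = (0.28·1.4/0.13)^(1/0.72) ≈ 4.6318.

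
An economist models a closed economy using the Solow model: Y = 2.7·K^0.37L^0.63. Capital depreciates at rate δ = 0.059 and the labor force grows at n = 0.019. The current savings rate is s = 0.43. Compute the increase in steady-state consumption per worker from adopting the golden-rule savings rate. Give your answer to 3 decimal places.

Δc ≈ 0.089

The effective depreciation rate is n + δ = 0.019 + 0.059 = 0.078.
Current steady state (s = 0.43): k* = (0.43·2.7/0.078)^(1/0.63) ≈ 72.6923, y* = 2.7·72.6923^0.37 ≈ 13.1860, c* = (1−0.43)·13.1860 ≈ 7.5160.
Golden rule sets MPK = n+δ: 0.37·2.7·k^(0.37−1) = 0.078, so k_gold = (0.37·2.7/0.078)^(1/0.63) ≈ 57.2651.
y_gold = 2.7·57.2651^0.37 ≈ 12.0721, c_gold = y_gold − 0.078·k_gold ≈ 7.6054.
Gain: Δc = 7.6054 − 7.5160 ≈ 0.0894.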